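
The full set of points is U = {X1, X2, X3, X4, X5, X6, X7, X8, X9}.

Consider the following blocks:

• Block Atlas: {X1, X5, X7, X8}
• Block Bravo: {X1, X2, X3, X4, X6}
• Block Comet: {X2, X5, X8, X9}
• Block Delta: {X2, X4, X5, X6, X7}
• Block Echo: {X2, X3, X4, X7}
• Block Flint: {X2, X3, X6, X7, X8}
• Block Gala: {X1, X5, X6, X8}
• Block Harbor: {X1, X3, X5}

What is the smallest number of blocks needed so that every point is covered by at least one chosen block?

Comet and Echo and Gala together: Comet ∪ Echo ∪ Gala = {X1, X2, X3, X4, X5, X6, X7, X8, X9} — every point is covered.
Only Comet contains X9, so Comet is forced; the remaining 5 points need at least 2 more blocks (each remaining block adds at most 4) — so at least 3 blocks are needed, and 3 is optimal.

3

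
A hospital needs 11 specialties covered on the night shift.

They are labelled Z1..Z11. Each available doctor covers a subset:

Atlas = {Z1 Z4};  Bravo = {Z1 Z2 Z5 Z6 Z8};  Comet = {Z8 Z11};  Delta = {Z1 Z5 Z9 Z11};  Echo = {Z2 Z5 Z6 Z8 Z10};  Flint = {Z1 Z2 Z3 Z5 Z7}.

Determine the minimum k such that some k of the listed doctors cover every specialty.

4

Take {Atlas, Delta, Echo, Flint}. Their union is {Z1, Z2, Z3, Z4, Z5, Z6, Z7, Z8, Z9, Z10, Z11}, which is all 11 specialties.
No 3 of the 6 doctors cover everything (all 20 combinations miss at least one specialty), so 4 is optimal.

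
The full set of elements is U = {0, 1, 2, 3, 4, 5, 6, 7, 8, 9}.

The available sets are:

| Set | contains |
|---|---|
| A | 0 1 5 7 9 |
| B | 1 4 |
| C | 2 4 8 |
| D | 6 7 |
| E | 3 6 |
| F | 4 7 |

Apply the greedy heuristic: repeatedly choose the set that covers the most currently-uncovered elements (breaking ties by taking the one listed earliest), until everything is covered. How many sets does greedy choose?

3

Greedy: pick A (covers 5 new) → pick C (covers 3 new) → pick E (covers 2 new). Total picks: 3.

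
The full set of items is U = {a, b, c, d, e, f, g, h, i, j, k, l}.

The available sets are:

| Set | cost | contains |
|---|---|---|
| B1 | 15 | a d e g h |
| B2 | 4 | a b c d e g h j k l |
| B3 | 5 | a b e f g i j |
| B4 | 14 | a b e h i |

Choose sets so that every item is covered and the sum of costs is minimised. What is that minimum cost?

9

B2, B3 together cover every item (B2 ∪ B3 = {a, b, c, d, e, f, g, h, i, j, k, l}); total cost 4 + 5 = 9.
No covering selection has total cost below 9.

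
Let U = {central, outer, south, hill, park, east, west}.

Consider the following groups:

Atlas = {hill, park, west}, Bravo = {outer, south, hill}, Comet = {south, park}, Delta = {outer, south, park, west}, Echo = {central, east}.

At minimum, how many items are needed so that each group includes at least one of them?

H = {central, south, hill} meets every group (each contains at least one member of H), and |H| = 3.
No choice of 2 items meets every group, so 3 is the minimum.

3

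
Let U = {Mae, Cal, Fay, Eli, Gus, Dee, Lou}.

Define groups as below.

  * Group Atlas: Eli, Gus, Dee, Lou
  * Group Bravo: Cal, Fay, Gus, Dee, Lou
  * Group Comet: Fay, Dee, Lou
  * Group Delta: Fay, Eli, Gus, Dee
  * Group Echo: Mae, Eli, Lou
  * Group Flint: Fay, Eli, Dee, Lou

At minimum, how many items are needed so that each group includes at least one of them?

2

H = {Fay, Lou} meets every group (each contains at least one member of H), and |H| = 2.
No single item lies in every group, so at least 2 are needed and 2 is optimal.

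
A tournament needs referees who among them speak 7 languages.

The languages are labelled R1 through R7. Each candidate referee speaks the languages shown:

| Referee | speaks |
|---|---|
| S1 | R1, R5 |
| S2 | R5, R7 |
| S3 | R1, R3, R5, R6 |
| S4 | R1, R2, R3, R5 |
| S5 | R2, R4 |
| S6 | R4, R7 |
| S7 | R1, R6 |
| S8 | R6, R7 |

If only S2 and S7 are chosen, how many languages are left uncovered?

3

Union of S2, S7 = {R1, R5, R6, R7}.
Not covered: R2, R3, R4 — 3 languages.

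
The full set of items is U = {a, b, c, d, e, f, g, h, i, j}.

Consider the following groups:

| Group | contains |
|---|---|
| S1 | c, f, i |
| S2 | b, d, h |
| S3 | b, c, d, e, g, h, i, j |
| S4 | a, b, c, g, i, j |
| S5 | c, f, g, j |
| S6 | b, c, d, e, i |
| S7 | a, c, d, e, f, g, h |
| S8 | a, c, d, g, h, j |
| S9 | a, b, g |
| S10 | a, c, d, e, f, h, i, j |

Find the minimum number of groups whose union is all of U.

S9 and S10 cover everything between them: the union {a, b, c, d, e, f, g, h, i, j} is all of U.
No single group has all 10 items (the largest, S3, has 8), so 2 is optimal.

2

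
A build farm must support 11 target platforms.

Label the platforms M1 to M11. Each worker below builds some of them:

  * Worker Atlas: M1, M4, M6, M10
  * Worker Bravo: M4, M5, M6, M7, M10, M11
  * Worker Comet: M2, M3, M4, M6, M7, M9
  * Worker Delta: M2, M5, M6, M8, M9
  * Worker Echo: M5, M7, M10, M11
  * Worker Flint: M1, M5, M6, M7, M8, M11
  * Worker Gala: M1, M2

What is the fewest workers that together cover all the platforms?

3

Bravo and Comet and Flint together: Bravo ∪ Comet ∪ Flint = {M1, M2, M3, M4, M5, M6, M7, M8, M9, M10, M11} — every platform is covered.
Only Comet contains M3, so Comet is forced; the remaining 5 platforms need at least 2 more workers (each remaining worker adds at most 4) — so at least 3 workers are needed, and 3 is optimal.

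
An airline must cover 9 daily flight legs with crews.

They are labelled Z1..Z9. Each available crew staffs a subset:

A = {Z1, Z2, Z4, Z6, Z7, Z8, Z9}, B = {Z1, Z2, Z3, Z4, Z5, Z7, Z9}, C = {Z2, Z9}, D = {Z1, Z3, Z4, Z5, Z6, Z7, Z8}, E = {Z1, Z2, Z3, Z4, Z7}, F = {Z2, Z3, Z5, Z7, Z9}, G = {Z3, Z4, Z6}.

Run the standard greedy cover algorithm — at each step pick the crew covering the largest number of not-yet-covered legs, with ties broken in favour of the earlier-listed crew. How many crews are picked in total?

Greedy: pick A (covers 7 new) → pick B (covers 2 new). Total picks: 2.

2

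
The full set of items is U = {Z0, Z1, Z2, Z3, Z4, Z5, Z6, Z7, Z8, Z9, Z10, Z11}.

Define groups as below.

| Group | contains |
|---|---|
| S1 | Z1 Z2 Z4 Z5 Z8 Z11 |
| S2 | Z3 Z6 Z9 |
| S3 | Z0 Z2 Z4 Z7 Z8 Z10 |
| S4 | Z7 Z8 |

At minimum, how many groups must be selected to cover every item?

3

S1 and S2 and S3 together: S1 ∪ S2 ∪ S3 = {Z0, Z1, Z2, Z3, Z4, Z5, Z6, Z7, Z8, Z9, Z10, Z11} — every item is covered.
Only S3 contains Z0, so S3 is forced; the remaining 6 items need at least 2 more groups (each remaining group adds at most 3) — so at least 3 groups are needed, and 3 is optimal.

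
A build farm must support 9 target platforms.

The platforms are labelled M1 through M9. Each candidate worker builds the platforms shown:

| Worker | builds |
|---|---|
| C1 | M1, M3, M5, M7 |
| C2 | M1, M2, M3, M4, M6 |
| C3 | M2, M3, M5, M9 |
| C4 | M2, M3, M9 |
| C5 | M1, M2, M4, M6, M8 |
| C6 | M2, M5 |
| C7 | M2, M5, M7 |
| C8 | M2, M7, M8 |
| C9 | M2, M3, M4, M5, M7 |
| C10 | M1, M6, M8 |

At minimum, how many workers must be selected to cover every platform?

3

Take {C3, C5, C7}. Their union is {M1, M2, M3, M4, M5, M6, M7, M8, M9}, which is all 9 platforms.
No 2 of the 10 workers cover everything (all 45 combinations miss at least one platform), so 3 is optimal.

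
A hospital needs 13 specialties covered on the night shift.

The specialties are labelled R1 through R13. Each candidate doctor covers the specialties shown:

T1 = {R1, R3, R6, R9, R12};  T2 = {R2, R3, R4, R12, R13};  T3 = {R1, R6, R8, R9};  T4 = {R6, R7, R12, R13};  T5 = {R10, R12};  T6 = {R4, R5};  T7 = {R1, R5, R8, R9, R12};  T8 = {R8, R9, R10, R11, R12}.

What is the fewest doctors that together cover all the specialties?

4

Take {T2, T4, T7, T8}. Their union is {R1, R2, R3, R4, R5, R6, R7, R8, R9, R10, R11, R12, R13}, which is all 13 specialties.
Only T4 contains R7, so T4 is forced; the remaining 9 specialties need at least 3 more doctors (each remaining doctor adds at most 4) — so at least 4 doctors are needed, and 4 is optimal.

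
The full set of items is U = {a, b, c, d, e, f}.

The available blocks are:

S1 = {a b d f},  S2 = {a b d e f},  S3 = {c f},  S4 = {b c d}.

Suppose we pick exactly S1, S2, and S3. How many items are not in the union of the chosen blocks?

0

Union of S1, S2, S3 = {a, b, c, d, e, f} — that's every item, so 0 are uncovered.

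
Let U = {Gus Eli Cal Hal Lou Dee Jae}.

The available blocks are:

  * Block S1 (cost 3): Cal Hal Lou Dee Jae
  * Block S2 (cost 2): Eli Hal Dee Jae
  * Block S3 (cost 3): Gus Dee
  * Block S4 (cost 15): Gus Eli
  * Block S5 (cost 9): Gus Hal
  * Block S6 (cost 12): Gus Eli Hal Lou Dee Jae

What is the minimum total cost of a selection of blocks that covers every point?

8

S1, S2, S3 together cover every point (S1 ∪ S2 ∪ S3 = {Gus, Eli, Cal, Hal, Lou, Dee, Jae}); total cost 3 + 2 + 3 = 8.
No covering selection has total cost below 8.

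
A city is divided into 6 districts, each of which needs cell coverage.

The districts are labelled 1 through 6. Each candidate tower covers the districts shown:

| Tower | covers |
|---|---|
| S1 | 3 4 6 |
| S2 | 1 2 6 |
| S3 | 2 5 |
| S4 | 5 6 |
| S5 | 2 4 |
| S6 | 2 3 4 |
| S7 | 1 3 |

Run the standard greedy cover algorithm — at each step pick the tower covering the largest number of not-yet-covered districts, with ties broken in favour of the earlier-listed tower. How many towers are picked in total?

3

Greedy: pick S1 (covers 3 new) → pick S2 (covers 2 new) → pick S3 (covers 1 new). Total picks: 3.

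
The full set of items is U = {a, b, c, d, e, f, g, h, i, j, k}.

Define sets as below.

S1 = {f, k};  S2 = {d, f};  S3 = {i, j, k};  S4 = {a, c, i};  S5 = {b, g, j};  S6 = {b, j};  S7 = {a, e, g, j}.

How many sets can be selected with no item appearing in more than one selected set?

3

S2, S4, S6 are pairwise disjoint (S2={d,f}; S4={a,c,i}; S6={b,j}).
Every remaining set overlaps one of these, and no 4 of the listed sets are pairwise disjoint, so 3 is the maximum.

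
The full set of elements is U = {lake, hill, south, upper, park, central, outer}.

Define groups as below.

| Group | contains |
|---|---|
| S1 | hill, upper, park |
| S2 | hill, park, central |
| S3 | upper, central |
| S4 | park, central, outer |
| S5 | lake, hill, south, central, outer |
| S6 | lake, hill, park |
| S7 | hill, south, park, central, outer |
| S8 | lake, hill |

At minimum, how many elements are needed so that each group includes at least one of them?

Take H = {hill, central}. Each listed group contains at least one of these, so H is a hitting set of size 2.
The groups S4, S8 are pairwise disjoint, so any hitting set needs a separate element for each — at least 2. Hence 2 is optimal.

2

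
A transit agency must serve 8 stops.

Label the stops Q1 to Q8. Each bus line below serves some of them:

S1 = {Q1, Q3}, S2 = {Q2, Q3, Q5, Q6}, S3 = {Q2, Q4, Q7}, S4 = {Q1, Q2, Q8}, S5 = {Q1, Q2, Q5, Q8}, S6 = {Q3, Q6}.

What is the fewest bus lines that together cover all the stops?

3

Take {S3, S5, S6}. Their union is {Q1, Q2, Q3, Q4, Q5, Q6, Q7, Q8}, which is all 8 stops.
Only S3 contains Q4, so S3 is forced; the remaining 5 stops need at least 2 more bus lines (each remaining bus line adds at most 3) — so at least 3 bus lines are needed, and 3 is optimal.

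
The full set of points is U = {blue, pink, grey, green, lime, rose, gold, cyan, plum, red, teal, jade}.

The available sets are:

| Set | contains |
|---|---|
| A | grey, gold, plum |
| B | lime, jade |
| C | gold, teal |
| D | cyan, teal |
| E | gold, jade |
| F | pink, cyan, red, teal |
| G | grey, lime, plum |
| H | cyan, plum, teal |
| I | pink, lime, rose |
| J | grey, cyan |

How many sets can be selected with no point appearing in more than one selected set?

D, E, I are pairwise disjoint (D={cyan,teal}; E={gold,jade}; I={pink,lime,rose}).
Every remaining set overlaps one of these, and no 4 of the listed sets are pairwise disjoint, so 3 is the maximum.

3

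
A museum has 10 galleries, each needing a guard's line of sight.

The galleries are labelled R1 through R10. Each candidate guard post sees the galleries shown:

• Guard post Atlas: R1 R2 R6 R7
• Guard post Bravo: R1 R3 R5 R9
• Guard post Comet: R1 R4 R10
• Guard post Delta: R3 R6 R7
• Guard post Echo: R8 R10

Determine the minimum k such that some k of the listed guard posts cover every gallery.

4

Atlas and Bravo and Comet and Echo together: Atlas ∪ Bravo ∪ Comet ∪ Echo = {R1, R2, R3, R4, R5, R6, R7, R8, R9, R10} — every gallery is covered.
Only Comet contains R4, so Comet is forced; the remaining 7 galleries need at least 3 more guard posts (each remaining guard post adds at most 3) — so at least 4 guard posts are needed, and 4 is optimal.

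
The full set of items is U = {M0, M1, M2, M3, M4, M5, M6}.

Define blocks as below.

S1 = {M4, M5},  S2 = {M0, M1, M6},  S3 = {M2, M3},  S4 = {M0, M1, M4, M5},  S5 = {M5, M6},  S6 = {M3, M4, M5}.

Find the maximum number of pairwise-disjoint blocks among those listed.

3

S1, S2, S3 are pairwise disjoint (S1={M4,M5}; S2={M0,M1,M6}; S3={M2,M3}).
Every remaining block overlaps one of these, and no 4 of the listed blocks are pairwise disjoint, so 3 is the maximum.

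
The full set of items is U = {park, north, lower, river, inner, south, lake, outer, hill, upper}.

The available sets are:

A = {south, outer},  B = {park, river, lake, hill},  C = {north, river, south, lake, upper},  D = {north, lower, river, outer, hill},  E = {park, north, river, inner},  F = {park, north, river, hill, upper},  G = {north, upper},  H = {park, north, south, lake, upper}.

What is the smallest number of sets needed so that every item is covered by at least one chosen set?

D and E and H together: D ∪ E ∪ H = {park, north, lower, river, inner, south, lake, outer, hill, upper} — every item is covered.
Only D contains lower, so D is forced; the remaining 5 items need at least 2 more sets (each remaining set adds at most 4) — so at least 3 sets are needed, and 3 is optimal.

3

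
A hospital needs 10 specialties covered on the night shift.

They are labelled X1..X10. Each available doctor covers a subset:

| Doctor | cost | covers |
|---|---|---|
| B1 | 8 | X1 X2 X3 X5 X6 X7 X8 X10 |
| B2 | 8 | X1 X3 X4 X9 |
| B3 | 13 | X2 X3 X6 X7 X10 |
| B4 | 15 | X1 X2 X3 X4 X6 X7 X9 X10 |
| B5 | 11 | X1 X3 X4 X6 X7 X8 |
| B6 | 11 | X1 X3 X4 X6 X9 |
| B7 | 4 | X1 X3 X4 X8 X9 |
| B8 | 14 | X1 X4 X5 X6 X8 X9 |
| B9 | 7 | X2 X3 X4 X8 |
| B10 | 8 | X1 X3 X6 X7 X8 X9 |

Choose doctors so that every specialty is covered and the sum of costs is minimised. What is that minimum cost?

12

B1, B7 together cover every specialty (B1 ∪ B7 = {X1, X2, X3, X4, X5, X6, X7, X8, X9, X10}); total cost 8 + 4 = 12.
No covering selection has total cost below 12.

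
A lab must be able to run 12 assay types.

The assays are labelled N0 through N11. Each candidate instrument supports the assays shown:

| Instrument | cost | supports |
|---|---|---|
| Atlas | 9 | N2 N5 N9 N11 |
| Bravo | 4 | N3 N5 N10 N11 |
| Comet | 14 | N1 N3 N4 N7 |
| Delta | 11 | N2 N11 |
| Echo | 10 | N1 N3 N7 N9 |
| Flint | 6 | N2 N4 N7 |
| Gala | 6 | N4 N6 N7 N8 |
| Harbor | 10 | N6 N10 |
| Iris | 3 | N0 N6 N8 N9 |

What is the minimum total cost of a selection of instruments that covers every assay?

23

Bravo, Echo, Flint, Iris together cover every assay (Bravo ∪ Echo ∪ Flint ∪ Iris = {N0, N1, N2, N3, N4, N5, N6, N7, N8, N9, N10, N11}); total cost 4 + 10 + 6 + 3 = 23.
No covering selection has total cost below 23.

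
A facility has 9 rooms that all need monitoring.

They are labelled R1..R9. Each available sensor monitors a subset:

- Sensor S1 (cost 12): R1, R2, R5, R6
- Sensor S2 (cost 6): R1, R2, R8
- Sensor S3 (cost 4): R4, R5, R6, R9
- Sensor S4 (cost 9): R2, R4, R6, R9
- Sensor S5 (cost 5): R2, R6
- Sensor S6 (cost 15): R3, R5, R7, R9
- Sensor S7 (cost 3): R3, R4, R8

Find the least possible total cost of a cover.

S2, S3, S6 together cover every room (S2 ∪ S3 ∪ S6 = {R1, R2, R3, R4, R5, R6, R7, R8, R9}); total cost 6 + 4 + 15 = 25.
The greedy pick S3, S7, S2, S6 costs 28; no covering selection beats 25.

25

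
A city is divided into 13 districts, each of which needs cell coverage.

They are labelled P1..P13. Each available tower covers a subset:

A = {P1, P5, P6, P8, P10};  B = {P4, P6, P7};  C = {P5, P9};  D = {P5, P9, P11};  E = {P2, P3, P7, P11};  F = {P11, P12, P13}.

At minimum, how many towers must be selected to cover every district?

Take {A, B, C, E, F}. Their union is {P1, P2, P3, P4, P5, P6, P7, P8, P9, P10, P11, P12, P13}, which is all 13 districts.
No 4 of the 6 towers cover everything (all 15 combinations miss at least one district), so 5 is optimal.

5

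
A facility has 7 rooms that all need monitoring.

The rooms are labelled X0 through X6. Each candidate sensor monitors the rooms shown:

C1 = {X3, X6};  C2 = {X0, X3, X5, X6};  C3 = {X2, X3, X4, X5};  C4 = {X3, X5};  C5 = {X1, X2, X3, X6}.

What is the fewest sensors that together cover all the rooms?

3

Take {C2, C3, C5}. Their union is {X0, X1, X2, X3, X4, X5, X6}, which is all 7 rooms.
Only C2 contains X0, so C2 is forced; the remaining 3 rooms need at least 2 more sensors (each remaining sensor adds at most 2) — so at least 3 sensors are needed, and 3 is optimal.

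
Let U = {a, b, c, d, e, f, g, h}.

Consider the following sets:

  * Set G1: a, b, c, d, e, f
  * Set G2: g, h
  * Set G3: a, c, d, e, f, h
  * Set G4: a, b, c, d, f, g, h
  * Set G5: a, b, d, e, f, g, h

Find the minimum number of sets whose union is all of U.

2

Take {G1, G5}. Their union is {a, b, c, d, e, f, g, h}, which is all 8 points.
No single set has all 8 points (the largest, G4, has 7), so 2 is optimal.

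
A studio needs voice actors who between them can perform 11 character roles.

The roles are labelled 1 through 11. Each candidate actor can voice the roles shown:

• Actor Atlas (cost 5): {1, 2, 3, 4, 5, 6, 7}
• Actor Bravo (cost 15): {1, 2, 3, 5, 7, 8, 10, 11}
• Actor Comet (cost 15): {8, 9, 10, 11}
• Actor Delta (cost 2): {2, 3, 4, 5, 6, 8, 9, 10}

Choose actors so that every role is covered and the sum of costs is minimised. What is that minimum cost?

17

Bravo, Delta together cover every role (Bravo ∪ Delta = {1, 2, 3, 4, 5, 6, 7, 8, 9, 10, 11}); total cost 15 + 2 = 17.
The greedy pick Delta, Atlas, Bravo costs 22; no covering selection beats 17.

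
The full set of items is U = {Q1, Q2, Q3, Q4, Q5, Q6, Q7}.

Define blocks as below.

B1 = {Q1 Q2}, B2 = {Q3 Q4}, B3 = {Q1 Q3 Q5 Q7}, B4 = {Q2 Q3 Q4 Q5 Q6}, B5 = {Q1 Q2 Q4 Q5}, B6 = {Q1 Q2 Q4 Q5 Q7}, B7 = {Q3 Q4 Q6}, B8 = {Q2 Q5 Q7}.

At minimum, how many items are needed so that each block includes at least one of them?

The 2 items {Q2, Q3} hit every block.
The blocks B2, B8 are pairwise disjoint, so any hitting set needs a separate item for each — at least 2. Hence 2 is optimal.

2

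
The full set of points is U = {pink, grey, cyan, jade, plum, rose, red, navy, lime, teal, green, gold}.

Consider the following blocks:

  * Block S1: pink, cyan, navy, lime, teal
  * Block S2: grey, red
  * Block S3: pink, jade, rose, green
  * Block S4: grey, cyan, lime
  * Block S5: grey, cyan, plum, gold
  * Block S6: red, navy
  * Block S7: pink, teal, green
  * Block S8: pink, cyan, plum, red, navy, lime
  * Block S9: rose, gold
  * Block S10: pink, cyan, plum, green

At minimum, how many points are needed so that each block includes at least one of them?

4

The 4 points {pink, grey, rose, red} hit every block.
The blocks S4, S6, S7, S9 are pairwise disjoint, so any hitting set needs a separate point for each — at least 4. Hence 4 is optimal.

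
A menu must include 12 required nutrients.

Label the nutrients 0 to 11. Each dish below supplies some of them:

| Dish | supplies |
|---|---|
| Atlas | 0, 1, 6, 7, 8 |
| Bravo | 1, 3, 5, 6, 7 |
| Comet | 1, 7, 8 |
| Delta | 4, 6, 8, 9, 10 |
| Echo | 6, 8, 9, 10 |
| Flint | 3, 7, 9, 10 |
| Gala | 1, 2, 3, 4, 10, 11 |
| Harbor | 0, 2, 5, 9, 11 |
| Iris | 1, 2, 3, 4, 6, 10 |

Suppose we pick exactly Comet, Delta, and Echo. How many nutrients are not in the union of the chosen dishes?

Union of Comet, Delta, Echo = {1, 4, 6, 7, 8, 9, 10}.
Not covered: 0, 2, 3, 5, 11 — 5 nutrients.

5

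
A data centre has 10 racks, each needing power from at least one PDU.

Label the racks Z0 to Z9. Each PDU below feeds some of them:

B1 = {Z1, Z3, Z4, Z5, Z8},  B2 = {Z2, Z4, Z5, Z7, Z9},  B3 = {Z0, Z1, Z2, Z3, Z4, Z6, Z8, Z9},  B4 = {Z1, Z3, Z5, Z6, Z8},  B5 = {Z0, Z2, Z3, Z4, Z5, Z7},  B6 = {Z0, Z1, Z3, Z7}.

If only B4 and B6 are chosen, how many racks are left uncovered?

3

Union of B4, B6 = {Z0, Z1, Z3, Z5, Z6, Z7, Z8}.
Not covered: Z2, Z4, Z9 — 3 racks.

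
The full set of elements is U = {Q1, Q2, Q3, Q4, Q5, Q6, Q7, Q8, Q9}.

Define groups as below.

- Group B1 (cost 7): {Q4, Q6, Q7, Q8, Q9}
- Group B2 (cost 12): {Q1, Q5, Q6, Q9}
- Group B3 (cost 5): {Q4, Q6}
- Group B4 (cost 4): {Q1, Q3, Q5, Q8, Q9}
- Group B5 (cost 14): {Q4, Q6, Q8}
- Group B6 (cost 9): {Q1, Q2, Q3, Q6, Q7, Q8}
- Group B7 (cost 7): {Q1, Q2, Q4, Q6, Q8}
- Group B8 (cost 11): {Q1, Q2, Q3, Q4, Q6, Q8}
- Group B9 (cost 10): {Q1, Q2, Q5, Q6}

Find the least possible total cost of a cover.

18

B3, B4, B6 together cover every element (B3 ∪ B4 ∪ B6 = {Q1, Q2, Q3, Q4, Q5, Q6, Q7, Q8, Q9}); total cost 5 + 4 + 9 = 18.
No covering selection has total cost below 18.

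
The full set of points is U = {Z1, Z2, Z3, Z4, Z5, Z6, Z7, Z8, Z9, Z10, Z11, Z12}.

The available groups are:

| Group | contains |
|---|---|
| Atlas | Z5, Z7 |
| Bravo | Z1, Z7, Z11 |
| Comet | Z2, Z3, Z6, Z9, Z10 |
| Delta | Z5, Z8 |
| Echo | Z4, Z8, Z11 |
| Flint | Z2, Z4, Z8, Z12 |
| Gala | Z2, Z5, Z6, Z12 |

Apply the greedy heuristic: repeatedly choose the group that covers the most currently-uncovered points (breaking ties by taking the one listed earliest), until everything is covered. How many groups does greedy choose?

4

Greedy: pick Comet (covers 5 new) → pick Bravo (covers 3 new) → pick Flint (covers 3 new) → pick Atlas (covers 1 new). Total picks: 4.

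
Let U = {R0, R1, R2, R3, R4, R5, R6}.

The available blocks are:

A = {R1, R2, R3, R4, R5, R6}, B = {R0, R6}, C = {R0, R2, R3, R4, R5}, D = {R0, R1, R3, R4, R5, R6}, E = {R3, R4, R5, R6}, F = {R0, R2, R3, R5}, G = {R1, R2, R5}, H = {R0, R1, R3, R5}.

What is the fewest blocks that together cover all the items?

A and B cover everything between them: the union {R0, R1, R2, R3, R4, R5, R6} is all of U.
No single block has all 7 items (the largest, A, has 6), so 2 is optimal.

2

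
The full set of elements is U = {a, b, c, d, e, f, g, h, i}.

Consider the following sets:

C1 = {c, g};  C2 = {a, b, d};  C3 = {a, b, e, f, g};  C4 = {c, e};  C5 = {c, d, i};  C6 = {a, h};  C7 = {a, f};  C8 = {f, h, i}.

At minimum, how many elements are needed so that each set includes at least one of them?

3

The 3 elements {a, c, h} hit every set.
The sets C2, C4, C8 are pairwise disjoint, so any hitting set needs a separate element for each — at least 3. Hence 3 is optimal.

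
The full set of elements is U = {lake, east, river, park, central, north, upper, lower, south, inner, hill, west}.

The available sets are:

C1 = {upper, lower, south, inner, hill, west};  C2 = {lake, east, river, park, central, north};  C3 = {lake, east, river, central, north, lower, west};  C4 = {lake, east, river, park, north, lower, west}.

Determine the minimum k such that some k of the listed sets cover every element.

2

C1 and C2 together: C1 ∪ C2 = {lake, east, river, park, central, north, upper, lower, south, inner, hill, west} — every element is covered.
No single set has all 12 elements (the largest, C3, has 7), so 2 is optimal.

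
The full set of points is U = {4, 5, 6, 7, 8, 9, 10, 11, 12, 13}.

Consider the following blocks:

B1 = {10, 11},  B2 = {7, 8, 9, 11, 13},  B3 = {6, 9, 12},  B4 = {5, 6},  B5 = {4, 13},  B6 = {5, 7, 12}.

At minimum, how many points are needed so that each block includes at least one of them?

The 4 points {5, 9, 10, 13} hit every block.
No choice of 3 points meets every block, so 4 is the minimum.

4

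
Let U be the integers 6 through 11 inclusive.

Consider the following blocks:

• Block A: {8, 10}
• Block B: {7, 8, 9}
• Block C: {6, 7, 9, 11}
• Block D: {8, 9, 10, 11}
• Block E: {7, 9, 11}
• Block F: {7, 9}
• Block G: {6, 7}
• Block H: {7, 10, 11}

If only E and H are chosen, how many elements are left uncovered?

Union of E, H = {7, 9, 10, 11}.
Not covered: 6, 8 — 2 elements.

2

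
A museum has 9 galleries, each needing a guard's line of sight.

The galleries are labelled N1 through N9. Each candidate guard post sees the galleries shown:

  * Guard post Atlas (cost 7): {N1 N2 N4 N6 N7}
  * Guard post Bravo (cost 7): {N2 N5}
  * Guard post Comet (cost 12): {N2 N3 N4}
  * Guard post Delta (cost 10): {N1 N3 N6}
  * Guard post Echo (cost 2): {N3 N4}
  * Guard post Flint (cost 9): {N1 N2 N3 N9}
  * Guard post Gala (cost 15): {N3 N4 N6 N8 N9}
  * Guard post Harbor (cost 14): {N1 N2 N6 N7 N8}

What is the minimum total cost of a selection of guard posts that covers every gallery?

29

Atlas, Bravo, Gala together cover every gallery (Atlas ∪ Bravo ∪ Gala = {N1, N2, N3, N4, N5, N6, N7, N8, N9}); total cost 7 + 7 + 15 = 29.
The greedy pick Echo, Atlas, Bravo, Gala costs 31; no covering selection beats 29.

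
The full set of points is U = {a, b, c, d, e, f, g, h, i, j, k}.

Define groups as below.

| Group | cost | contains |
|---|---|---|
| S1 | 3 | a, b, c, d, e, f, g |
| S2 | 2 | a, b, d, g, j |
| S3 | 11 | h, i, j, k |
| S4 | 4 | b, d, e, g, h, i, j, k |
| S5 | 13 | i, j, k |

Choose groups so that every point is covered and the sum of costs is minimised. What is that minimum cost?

7

S1, S4 together cover every point (S1 ∪ S4 = {a, b, c, d, e, f, g, h, i, j, k}); total cost 3 + 4 = 7.
The greedy pick S2, S1, S4 costs 9; no covering selection beats 7.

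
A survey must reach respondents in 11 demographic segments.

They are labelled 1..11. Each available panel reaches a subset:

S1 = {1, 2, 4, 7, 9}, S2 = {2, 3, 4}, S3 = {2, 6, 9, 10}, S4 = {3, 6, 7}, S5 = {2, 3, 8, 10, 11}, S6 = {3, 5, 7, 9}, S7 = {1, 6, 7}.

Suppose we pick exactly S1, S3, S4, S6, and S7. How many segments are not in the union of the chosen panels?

Union of S1, S3, S4, S6, S7 = {1, 2, 3, 4, 5, 6, 7, 9, 10}.
Not covered: 8, 11 — 2 segments.

2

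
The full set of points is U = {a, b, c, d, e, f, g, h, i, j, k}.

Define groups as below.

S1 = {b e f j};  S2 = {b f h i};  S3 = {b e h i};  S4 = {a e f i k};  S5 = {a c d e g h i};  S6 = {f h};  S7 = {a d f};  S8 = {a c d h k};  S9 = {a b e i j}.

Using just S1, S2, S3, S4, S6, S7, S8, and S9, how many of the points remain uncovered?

1

Union of S1, S2, S3, S4, S6, S7, S8, S9 = {a, b, c, d, e, f, h, i, j, k}.
Not covered: g — 1 point.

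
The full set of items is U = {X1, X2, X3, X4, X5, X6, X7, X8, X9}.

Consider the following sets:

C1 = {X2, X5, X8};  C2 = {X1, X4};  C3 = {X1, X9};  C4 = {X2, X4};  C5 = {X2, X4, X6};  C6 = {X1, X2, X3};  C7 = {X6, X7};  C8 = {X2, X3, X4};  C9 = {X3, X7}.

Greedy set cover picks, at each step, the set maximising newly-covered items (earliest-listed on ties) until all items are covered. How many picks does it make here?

5

Greedy: pick C1 (covers 3 new) → pick C2 (covers 2 new) → pick C7 (covers 2 new) → pick C3 (covers 1 new) → pick C6 (covers 1 new). Total picks: 5.
(The true minimum cover uses only 4 sets, so greedy is not optimal here.)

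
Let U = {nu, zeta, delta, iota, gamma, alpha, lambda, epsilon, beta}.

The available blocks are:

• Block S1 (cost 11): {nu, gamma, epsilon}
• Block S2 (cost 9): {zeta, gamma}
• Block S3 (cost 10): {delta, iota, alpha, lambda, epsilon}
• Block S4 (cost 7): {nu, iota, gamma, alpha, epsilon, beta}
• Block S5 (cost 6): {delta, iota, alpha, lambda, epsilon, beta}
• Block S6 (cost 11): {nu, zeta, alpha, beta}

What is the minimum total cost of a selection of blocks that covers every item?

S2, S4, S5 together cover every item (S2 ∪ S4 ∪ S5 = {nu, zeta, delta, iota, gamma, alpha, lambda, epsilon, beta}); total cost 9 + 7 + 6 = 22.
No covering selection has total cost below 22.

22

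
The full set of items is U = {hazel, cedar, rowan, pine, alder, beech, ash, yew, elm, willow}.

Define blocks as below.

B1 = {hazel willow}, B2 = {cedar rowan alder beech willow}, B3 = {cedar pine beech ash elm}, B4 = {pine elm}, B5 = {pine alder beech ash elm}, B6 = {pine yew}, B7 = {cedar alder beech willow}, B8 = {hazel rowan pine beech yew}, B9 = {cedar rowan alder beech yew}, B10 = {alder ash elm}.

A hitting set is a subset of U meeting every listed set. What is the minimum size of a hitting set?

Take H = {hazel, pine, alder}. Each listed block contains at least one of these, so H is a hitting set of size 3.
The blocks B1, B4, B9 are pairwise disjoint, so any hitting set needs a separate item for each — at least 3. Hence 3 is optimal.

3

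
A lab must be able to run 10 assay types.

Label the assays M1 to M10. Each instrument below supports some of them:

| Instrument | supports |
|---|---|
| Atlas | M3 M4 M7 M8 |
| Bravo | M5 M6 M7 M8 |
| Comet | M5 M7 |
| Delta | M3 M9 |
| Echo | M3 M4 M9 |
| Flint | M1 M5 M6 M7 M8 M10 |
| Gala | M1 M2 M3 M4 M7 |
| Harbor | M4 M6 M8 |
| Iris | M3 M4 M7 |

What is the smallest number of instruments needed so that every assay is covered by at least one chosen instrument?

3

Take {Echo, Flint, Gala}. Their union is {M1, M2, M3, M4, M5, M6, M7, M8, M9, M10}, which is all 10 assays.
Only Gala contains M2, so Gala is forced; the remaining 5 assays need at least 2 more instruments (each remaining instrument adds at most 4) — so at least 3 instruments are needed, and 3 is optimal.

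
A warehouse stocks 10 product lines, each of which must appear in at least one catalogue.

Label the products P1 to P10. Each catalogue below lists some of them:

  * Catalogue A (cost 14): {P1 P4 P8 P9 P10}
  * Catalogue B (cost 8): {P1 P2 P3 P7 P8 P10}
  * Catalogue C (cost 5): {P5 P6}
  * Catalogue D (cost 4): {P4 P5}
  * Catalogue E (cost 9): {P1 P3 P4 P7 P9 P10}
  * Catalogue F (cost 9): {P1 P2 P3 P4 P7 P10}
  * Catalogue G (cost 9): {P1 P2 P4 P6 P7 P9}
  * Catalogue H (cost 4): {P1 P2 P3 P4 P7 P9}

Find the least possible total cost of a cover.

17

B, C, H together cover every product (B ∪ C ∪ H = {P1, P2, P3, P4, P5, P6, P7, P8, P9, P10}); total cost 8 + 5 + 4 = 17.
No covering selection has total cost below 17.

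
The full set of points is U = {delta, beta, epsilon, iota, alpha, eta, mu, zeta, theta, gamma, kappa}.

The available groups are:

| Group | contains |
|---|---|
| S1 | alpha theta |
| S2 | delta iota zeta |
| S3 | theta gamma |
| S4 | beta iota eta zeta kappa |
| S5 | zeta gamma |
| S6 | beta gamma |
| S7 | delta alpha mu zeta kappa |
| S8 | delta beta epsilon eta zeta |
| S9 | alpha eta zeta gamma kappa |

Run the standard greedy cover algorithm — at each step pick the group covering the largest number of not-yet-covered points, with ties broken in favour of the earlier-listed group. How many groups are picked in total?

Greedy: pick S4 (covers 5 new) → pick S7 (covers 3 new) → pick S3 (covers 2 new) → pick S8 (covers 1 new). Total picks: 4.

4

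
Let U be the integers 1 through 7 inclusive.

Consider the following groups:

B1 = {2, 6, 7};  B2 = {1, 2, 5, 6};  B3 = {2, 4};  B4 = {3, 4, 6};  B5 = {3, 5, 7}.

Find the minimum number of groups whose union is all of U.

3

B1, B2, and B4 cover everything between them: the union {1, 2, 3, 4, 5, 6, 7} is all of U.
Only B2 contains 1, so B2 is forced; the remaining 3 items need at least 2 more groups (each remaining group adds at most 2) — so at least 3 groups are needed, and 3 is optimal.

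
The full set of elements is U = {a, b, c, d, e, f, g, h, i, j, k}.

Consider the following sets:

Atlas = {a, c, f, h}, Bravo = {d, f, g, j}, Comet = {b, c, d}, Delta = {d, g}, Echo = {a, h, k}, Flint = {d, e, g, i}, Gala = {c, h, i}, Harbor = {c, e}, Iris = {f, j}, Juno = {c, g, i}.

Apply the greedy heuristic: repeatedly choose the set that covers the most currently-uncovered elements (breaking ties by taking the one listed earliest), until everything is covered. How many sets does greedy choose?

Greedy: pick Atlas (covers 4 new) → pick Flint (covers 4 new) → pick Bravo (covers 1 new) → pick Comet (covers 1 new) → pick Echo (covers 1 new). Total picks: 5.
(The true minimum cover uses only 4 sets, so greedy is not optimal here.)

5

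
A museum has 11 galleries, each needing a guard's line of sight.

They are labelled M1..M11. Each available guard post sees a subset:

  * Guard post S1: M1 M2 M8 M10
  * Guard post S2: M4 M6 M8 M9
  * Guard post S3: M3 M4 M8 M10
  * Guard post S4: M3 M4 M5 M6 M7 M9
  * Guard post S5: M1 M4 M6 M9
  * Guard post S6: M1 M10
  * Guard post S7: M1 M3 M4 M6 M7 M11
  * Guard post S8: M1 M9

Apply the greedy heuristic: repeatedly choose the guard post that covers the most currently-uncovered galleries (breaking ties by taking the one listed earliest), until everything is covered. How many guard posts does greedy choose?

3

Greedy: pick S4 (covers 6 new) → pick S1 (covers 4 new) → pick S7 (covers 1 new). Total picks: 3.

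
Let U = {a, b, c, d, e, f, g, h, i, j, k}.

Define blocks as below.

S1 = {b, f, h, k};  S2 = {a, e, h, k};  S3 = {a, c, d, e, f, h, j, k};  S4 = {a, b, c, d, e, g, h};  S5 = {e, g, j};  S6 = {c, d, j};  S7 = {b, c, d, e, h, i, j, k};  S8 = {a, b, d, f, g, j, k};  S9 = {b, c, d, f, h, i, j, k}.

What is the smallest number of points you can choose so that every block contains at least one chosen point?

Take T = {h, j}. Each listed block contains at least one of these, so T is a hitting set of size 2.
The blocks S1, S5 are pairwise disjoint, so any hitting set needs a separate point for each — at least 2. Hence 2 is optimal.

2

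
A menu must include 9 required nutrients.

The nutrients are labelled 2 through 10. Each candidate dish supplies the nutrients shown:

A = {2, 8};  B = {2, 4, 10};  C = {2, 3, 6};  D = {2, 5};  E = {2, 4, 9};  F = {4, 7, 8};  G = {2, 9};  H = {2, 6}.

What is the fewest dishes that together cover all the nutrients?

5

Take {B, C, D, F, G}. Their union is {2, 3, 4, 5, 6, 7, 8, 9, 10}, which is all 9 nutrients.
No 4 of the 8 dishes cover everything (all 70 combinations miss at least one nutrient), so 5 is optimal.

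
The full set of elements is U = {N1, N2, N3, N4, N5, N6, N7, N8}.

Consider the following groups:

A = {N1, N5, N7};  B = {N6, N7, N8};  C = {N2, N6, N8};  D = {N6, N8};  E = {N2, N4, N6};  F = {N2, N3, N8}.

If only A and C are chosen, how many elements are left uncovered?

2

Union of A, C = {N1, N2, N5, N6, N7, N8}.
Not covered: N3, N4 — 2 elements.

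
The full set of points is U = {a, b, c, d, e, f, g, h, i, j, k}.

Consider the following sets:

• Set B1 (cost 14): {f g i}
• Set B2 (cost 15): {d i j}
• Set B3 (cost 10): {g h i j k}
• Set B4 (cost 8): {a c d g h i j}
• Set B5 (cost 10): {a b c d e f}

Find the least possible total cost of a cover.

20

B3, B5 together cover every point (B3 ∪ B5 = {a, b, c, d, e, f, g, h, i, j, k}); total cost 10 + 10 = 20.
The greedy pick B4, B5, B3 costs 28; no covering selection beats 20.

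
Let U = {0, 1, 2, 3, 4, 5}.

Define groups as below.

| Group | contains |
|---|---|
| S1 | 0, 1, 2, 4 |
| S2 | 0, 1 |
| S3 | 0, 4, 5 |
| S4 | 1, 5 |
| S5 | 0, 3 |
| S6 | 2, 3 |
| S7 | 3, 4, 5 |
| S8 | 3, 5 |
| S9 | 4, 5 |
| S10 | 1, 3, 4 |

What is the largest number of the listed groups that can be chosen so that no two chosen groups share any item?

S2, S6, S9 are pairwise disjoint (S2={0,1}; S6={2,3}; S9={4,5}).
Every remaining group overlaps one of these, and no 4 of the listed groups are pairwise disjoint, so 3 is the maximum.

3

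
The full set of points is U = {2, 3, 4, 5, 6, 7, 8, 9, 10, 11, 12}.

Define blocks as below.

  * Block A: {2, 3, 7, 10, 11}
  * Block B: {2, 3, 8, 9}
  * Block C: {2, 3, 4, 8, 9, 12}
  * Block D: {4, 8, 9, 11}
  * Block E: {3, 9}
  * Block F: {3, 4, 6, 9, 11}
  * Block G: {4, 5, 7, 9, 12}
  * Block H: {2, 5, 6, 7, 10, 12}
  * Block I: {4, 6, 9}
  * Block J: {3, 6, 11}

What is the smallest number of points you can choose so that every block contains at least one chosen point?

Take T = {3, 6, 9}. Each listed block contains at least one of these, so T is a hitting set of size 3.
No choice of 2 points meets every block, so 3 is the minimum.

3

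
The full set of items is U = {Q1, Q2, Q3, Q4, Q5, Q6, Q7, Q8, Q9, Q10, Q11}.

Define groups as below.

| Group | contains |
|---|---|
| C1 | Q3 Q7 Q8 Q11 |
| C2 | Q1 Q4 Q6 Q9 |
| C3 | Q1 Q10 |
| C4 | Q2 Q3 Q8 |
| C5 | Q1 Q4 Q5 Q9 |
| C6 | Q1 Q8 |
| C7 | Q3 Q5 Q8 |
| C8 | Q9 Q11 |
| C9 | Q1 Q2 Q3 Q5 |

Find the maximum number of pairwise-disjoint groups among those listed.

3

C3, C4, C8 are pairwise disjoint (C3={Q1,Q10}; C4={Q2,Q3,Q8}; C8={Q9,Q11}).
Every remaining group overlaps one of these, and no 4 of the listed groups are pairwise disjoint, so 3 is the maximum.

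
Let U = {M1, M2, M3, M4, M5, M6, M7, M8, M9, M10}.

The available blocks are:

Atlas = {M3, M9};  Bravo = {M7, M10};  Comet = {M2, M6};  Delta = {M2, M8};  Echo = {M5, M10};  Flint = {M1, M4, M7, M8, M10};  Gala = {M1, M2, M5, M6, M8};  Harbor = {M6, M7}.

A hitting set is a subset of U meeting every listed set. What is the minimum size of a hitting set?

4

H = {M3, M6, M8, M10} meets every block (each contains at least one member of H), and |H| = 4.
The blocks Atlas, Delta, Echo, Harbor are pairwise disjoint, so any hitting set needs a separate element for each — at least 4. Hence 4 is optimal.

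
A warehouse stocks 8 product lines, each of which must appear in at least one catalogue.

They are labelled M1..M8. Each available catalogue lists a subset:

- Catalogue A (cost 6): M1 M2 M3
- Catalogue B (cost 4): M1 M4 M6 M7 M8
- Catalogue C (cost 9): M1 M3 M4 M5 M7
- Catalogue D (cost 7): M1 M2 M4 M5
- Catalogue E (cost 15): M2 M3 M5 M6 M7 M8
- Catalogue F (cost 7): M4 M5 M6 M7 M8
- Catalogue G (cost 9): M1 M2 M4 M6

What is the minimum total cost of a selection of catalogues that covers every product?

A, F together cover every product (A ∪ F = {M1, M2, M3, M4, M5, M6, M7, M8}); total cost 6 + 7 = 13.
The greedy pick B, A, D costs 17; no covering selection beats 13.

13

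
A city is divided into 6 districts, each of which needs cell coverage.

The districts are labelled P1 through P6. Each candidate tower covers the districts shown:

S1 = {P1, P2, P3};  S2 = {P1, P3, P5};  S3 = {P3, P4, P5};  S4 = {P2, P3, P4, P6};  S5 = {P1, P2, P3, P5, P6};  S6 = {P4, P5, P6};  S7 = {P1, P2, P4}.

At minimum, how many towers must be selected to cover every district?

S3 and S5 together: S3 ∪ S5 = {P1, P2, P3, P4, P5, P6} — every district is covered.
No single tower has all 6 districts (the largest, S5, has 5), so 2 is optimal.

2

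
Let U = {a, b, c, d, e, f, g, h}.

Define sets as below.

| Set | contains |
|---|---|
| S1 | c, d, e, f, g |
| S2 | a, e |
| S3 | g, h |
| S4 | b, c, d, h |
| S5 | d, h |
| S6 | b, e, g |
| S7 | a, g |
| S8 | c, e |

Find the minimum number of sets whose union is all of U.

Take {S1, S2, S4}. Their union is {a, b, c, d, e, f, g, h}, which is all 8 items.
Only S1 contains f, so S1 is forced; the remaining 3 items need at least 2 more sets (each remaining set adds at most 2) — so at least 3 sets are needed, and 3 is optimal.

3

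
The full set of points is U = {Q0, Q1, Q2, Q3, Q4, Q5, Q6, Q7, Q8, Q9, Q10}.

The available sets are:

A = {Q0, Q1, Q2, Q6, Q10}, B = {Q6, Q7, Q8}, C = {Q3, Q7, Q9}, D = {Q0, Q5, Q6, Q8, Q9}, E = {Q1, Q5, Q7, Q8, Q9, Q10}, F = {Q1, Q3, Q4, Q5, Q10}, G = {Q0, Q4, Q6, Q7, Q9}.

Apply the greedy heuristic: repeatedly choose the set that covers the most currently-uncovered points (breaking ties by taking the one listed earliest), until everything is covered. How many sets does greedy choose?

3

Greedy: pick E (covers 6 new) → pick A (covers 3 new) → pick F (covers 2 new). Total picks: 3.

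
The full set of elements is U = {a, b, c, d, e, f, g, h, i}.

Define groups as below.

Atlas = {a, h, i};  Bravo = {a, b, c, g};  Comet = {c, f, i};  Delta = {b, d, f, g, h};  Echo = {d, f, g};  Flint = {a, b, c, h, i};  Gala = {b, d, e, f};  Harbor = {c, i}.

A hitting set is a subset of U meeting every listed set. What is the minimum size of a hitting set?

Take T = {a, f, i}. Each listed group contains at least one of these, so T is a hitting set of size 3.
No choice of 2 elements meets every group, so 3 is the minimum.

3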